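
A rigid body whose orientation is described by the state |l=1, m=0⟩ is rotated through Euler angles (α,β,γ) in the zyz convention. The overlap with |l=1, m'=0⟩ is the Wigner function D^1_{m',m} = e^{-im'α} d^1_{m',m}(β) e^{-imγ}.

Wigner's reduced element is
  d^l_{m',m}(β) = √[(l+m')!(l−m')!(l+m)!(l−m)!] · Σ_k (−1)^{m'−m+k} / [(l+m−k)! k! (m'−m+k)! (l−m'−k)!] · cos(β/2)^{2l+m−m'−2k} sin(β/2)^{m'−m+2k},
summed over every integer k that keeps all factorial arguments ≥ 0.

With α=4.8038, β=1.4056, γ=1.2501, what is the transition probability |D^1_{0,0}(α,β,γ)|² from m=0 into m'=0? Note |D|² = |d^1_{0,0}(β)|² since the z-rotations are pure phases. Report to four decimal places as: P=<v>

First d^1_{0,0}(β=1.4056), then the phase factors e^{-i(0)α} and e^{-i(0)γ}:
Half-angle: c=0.763035, s=0.646357. N=√(1·1·1·1)=1.000000
Admissible k: 0..1 (factorial args all ≥0)
  k=0: (−1)^0·1.0000/(1)·0.7630^2·0.6464^0 = +0.582223
  k=1: (−1)^1·1.0000/(1)·0.7630^0·0.6464^2 = -0.417777
d^1_{0,0}(1.4056) = +0.582223 -0.417777 = +0.164446
|D^1_{0,0}|² = |d^1_{0,0}(β)|² = (+0.164446)² = 0.027042 (the z-rotation phases have unit modulus)

P=0.0270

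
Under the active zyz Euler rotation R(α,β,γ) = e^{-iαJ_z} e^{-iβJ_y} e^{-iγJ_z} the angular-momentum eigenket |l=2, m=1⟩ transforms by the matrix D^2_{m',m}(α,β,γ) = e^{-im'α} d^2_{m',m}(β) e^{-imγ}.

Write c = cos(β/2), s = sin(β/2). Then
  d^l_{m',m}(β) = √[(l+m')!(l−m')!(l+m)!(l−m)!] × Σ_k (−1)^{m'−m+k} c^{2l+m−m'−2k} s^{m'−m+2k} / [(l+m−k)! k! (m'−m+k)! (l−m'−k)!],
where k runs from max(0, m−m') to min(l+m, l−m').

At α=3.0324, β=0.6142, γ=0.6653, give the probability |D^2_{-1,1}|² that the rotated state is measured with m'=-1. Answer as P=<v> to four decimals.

P=0.0580

Split into d^2_{-1,1}(β=0.6142) × two z-phases.
With c≡cos(β/2)=0.953214 and s≡sin(β/2)=0.302296, N=[1·6·6·1]^{1/2}=6.000000
The bounds max(0,m−m')=2 and min(l+m,l−m')=3 give 2 terms
  k=2: (−1)^0·6.0000/(2)·0.9532^2·0.3023^2 = +0.249096
  k=3: (−1)^1·6.0000/(6)·0.9532^0·0.3023^4 = -0.008351
d^2_{-1,1}(0.6142) = +0.249096 -0.008351 = +0.240745
|D^2_{-1,1}|² = |d^2_{-1,1}(β)|² = (+0.240745)² = 0.057958 (the z-rotation phases have unit modulus)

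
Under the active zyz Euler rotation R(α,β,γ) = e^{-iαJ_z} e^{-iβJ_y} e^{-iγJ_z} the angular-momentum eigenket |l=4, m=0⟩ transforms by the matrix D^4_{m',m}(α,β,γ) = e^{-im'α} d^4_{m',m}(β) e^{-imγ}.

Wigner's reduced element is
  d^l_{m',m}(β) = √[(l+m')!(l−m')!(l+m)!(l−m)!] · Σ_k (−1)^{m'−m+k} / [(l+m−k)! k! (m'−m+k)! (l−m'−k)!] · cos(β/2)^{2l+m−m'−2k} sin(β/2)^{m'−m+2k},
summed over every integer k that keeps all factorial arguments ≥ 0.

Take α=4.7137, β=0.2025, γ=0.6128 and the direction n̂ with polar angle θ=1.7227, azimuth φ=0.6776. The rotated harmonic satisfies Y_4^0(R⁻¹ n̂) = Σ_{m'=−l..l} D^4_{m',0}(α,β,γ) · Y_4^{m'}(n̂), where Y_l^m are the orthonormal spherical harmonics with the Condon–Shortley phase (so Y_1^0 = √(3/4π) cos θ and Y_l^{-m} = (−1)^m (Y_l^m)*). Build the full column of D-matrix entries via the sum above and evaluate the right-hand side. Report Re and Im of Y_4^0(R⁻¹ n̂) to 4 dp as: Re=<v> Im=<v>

Need the full column D^4_{m',0} for m'=−4..4 at α=4.7137, β=0.2025, γ=0.6128.
cos(β/2)=0.994879, sin(β/2)=0.101077
d^4_{-4,0}: single k=4 term ⇒ +0.000856;  D = +0.000856+0.000004i
d^4_{-3,0}: k∈[3..4] ⇒ +0.011909 -0.000123 = +0.011786;  D = -0.000046+0.011786i
d^4_{-2,0}: k∈[2..4] ⇒ +0.093983 -0.002587 +0.000010 = +0.091406;  D = -0.091405-0.000240i
d^4_{-1,0}: k∈[1..4] ⇒ +0.436072 -0.027007 +0.000279 -0.000000 = +0.409344;  D = +0.000537-0.409343i
d^4_{0,0}: k∈[0..4] ⇒ +0.959756 -0.158506 +0.003681 -0.000017 +0.000000 = +0.804914;  D = +0.804914+0.000000i
d^4_{1,0}: k∈[0..3] ⇒ -0.436072 +0.027007 -0.000279 +0.000000 = -0.409344;  D = -0.000537-0.409343i
d^4_{2,0}: k∈[0..2] ⇒ +0.093983 -0.002587 +0.000010 = +0.091406;  D = -0.091405+0.000240i
d^4_{3,0}: k∈[0..1] ⇒ -0.011909 +0.000123 = -0.011786;  D = +0.000046+0.011786i
d^4_{4,0}: single k=0 term ⇒ +0.000856;  D = +0.000856-0.000004i
Y_4^{m'}(θ=1.7227,φ=0.6776) and Σ D·Y over m':
  (+0.0009+0.0000i)·(-0.3838-0.1766i)  (-0.0000+0.0118i)·(+0.0815+0.1638i)  (-0.0914-0.0002i)·(-0.0587+0.2681i)  (+0.0005-0.4093i)·(+0.1566-0.1260i)  (+0.8049+0.0000i)·(+0.2466+0.0000i)  (-0.0005-0.4093i)·(-0.1566-0.1260i)  (-0.0914+0.0002i)·(-0.0587-0.2681i)  (+0.0000+0.0118i)·(-0.0815+0.1638i)  (+0.0009-0.0000i)·(-0.3838+0.1766i)
Y_4^0(R⁻¹ n̂) = +0.101887-0.000000i

Re=0.1019 Im=0.0000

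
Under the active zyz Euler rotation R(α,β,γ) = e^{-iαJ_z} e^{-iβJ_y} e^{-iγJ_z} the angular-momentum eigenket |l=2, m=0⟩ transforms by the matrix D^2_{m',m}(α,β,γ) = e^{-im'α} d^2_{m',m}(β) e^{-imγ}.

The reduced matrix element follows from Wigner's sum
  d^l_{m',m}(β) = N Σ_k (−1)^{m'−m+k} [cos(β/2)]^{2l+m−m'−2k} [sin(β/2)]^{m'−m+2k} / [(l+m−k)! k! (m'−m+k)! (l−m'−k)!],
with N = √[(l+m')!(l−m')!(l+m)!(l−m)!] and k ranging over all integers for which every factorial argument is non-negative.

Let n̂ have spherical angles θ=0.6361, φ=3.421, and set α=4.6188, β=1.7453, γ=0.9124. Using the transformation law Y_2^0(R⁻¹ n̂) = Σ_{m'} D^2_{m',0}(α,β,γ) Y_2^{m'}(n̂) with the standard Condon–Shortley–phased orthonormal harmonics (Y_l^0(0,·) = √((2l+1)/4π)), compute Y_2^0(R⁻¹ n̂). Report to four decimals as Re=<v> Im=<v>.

Need the full column D^2_{m',0} for m'=−2..2 at α=4.6188, β=1.7453, γ=0.9124.
cos(β/2)=0.642799, sin(β/2)=0.766035
d^2_{-2,0}: single k=2 term ⇒ +0.593913;  D = -0.583540+0.110519i
d^2_{-1,0}: k∈[1..2] ⇒ +0.498367 -0.707777 = -0.209410;  D = +0.019570+0.208494i
d^2_{0,0}: k∈[0..2] ⇒ +0.170726 -0.969856 +0.344346 = -0.454784;  D = -0.454784+0.000000i
d^2_{1,0}: k∈[0..1] ⇒ -0.498367 +0.707777 = +0.209410;  D = -0.019570+0.208494i
d^2_{2,0}: single k=0 term ⇒ +0.593913;  D = -0.583540-0.110519i
Y_2^{m'}(θ=0.6361,φ=3.421) and Σ D·Y over m':
  (-0.5835+0.1105i)·(+0.1156-0.0723i)  (+0.0196+0.2085i)·(-0.3549+0.1018i)  (-0.4548+0.0000i)·(+0.2969+0.0000i)  (-0.0196+0.2085i)·(+0.3549+0.1018i)  (-0.5835-0.1105i)·(+0.1156+0.0723i)
Y_2^0(R⁻¹ n̂) = -0.310276+0.000000i

Re=-0.3103 Im=0.0000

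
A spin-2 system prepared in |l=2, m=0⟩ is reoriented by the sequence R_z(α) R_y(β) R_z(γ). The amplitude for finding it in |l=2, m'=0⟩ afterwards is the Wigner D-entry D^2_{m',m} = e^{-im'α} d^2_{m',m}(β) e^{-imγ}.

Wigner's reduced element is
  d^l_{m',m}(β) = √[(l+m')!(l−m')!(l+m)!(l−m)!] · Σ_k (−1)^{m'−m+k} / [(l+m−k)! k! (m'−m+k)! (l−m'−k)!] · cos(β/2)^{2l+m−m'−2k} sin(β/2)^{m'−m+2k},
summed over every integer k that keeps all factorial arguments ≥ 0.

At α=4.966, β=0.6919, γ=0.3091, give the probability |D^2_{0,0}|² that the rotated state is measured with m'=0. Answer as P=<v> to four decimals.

P=0.1517

First d^2_{0,0}(β=0.6919), then the phase factors e^{-i(0)α} and e^{-i(0)γ}:
Half-angle: c=0.940754, s=0.339091. N=√(2·2·2·2)=4.000000
The bounds max(0,m−m')=0 and min(l+m,l−m')=2 give 3 terms
  k=0: (−1)^0·4.0000/(4)·0.9408^4·0.3391^0 = +0.783256
  k=1: (−1)^1·4.0000/(1)·0.9408^2·0.3391^2 = -0.407046
  k=2: (−1)^2·4.0000/(4)·0.9408^0·0.3391^4 = +0.013221
d^2_{0,0}(0.6919) = +0.783256 -0.407046 +0.013221 = +0.389431
|D^2_{0,0}|² = |d^2_{0,0}(β)|² = (+0.389431)² = 0.151657 (the z-rotation phases have unit modulus)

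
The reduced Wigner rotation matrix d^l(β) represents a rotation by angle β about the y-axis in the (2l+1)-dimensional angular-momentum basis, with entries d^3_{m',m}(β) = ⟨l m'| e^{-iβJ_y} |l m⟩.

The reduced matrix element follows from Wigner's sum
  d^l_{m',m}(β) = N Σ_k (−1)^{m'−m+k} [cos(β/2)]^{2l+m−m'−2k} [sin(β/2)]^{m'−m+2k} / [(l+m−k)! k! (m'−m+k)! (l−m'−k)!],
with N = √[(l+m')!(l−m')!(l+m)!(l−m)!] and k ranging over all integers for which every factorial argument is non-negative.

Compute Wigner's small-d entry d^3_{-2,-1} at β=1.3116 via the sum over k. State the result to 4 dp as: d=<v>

d^3_{-2,-1}(β=1.3116) via Wigner's sum:
c=cos(1.3116/2)=0.792560, s=sin(1.3116/2)=0.609793; N=√[1·120·2·24]=75.894664
k∈{1,2} keeps every argument non-negative
  k=1: (−1)^0·75.8947/(24)·0.7926^5·0.6098^1 = +0.603038
  k=2: (−1)^1·75.8947/(12)·0.7926^3·0.6098^3 = -0.713962
d^3_{-2,-1}(1.3116) = +0.603038 -0.713962 = -0.110925

d=-0.1109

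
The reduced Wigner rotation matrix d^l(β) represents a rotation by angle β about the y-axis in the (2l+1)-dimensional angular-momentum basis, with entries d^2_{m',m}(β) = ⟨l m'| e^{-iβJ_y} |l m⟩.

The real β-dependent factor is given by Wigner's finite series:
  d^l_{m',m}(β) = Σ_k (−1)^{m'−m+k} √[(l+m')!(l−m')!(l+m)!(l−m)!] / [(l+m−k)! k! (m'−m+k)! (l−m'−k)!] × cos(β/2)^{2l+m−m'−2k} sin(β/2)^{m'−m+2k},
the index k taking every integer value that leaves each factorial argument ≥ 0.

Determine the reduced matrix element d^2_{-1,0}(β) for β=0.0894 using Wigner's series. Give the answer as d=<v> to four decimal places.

d=0.1089

d^2_{-1,0}(β=0.0894) via Wigner's sum:
With c≡cos(β/2)=0.999001 and s≡sin(β/2)=0.044685, N=[1·6·2·2]^{1/2}=4.898979
Admissible k: 1..2 (factorial args all ≥0)
  k=1: (−1)^0·4.8990/(2)·0.9990^3·0.0447^1 = +0.109128
  k=2: (−1)^1·4.8990/(2)·0.9990^1·0.0447^3 = -0.000218
d^2_{-1,0}(0.0894) = +0.109128 -0.000218 = +0.108910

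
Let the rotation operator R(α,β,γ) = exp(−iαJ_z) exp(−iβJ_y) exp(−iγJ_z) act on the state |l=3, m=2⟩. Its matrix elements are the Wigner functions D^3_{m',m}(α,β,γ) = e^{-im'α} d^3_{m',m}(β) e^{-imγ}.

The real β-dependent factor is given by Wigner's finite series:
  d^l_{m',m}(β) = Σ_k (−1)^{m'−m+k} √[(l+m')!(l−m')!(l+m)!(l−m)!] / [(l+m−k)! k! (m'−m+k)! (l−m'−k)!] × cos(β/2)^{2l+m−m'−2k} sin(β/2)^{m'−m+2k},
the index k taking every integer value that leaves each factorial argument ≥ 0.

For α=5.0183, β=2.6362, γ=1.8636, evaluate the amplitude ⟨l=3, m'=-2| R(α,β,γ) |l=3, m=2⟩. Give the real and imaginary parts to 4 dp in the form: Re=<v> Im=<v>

Re=-0.5491 Im=-0.0144

Split into d^3_{-2,2}(β=2.6362) × two z-phases.
With c≡cos(β/2)=0.250016 and s≡sin(β/2)=0.968242, N=[1·120·120·1]^{1/2}=120.000000
The bounds max(0,m−m')=4 and min(l+m,l−m')=5 give 2 terms
  k=4: (−1)^0·120.0000/(24)·0.2500^2·0.9682^4 = +0.274688
  k=5: (−1)^1·120.0000/(120)·0.2500^0·0.9682^6 = -0.823954
d^3_{-2,2}(2.6362) = +0.274688 -0.823954 = -0.549266
Phases: e^{-i·(-2)·5.0183}=-0.818603-0.574360i, e^{-i·(2)·1.8636}=-0.833377+0.552706i ⇒ D=-0.549078-0.014397i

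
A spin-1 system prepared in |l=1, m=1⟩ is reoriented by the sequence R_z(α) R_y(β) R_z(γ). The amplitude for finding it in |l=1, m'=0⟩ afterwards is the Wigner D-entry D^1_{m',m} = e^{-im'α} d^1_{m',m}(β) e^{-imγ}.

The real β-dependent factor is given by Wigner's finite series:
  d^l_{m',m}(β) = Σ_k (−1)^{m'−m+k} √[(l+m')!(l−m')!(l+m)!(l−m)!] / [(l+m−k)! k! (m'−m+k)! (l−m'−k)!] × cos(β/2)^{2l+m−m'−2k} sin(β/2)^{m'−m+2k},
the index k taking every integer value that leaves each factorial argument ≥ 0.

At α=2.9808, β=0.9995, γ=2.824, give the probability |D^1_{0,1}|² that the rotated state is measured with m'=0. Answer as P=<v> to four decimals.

D^1_{0,1}(2.9808,0.9995,2.824) = e^{-i·0·2.9808}·d^1_{0,1}(0.9995)·e^{-i·1·2.824}. Compute d first:
c=cos(0.9995/2)=0.877702, s=sin(0.9995/2)=0.479206; N=√[1·1·2·1]=1.414214
The bounds max(0,m−m')=1 and min(l+m,l−m')=1 give 1 term
  k=1: (−1)^0·1.4142/(1)·0.8777^1·0.4792^1 = +0.594819
d^1_{0,1}(0.9995) = +0.594819
|D^1_{0,1}|² = |d^1_{0,1}(β)|² = (+0.594819)² = 0.353809 (the z-rotation phases have unit modulus)

P=0.3538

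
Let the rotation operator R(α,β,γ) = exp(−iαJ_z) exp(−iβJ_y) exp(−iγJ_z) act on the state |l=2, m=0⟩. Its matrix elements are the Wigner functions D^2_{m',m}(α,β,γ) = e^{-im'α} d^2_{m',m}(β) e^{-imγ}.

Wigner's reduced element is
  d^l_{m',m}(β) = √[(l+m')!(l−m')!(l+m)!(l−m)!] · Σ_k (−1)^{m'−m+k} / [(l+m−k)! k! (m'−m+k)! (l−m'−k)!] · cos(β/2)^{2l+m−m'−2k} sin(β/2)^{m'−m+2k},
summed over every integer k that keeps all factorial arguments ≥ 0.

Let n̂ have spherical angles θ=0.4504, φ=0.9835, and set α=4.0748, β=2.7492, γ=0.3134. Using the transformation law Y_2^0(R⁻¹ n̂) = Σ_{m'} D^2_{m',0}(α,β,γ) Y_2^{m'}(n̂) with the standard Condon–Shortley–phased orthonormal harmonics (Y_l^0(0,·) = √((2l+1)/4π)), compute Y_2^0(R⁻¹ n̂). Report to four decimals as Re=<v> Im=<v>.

Re=0.6272 Im=0.0000

Need the full column D^2_{m',0} for m'=−2..2 at α=4.0748, β=2.7492, γ=0.3134.
cos(β/2)=0.194940, sin(β/2)=0.980815
d^2_{-2,0}: single k=2 term ⇒ +0.089547;  D = -0.026088+0.085663i
d^2_{-1,0}: k∈[1..2] ⇒ +0.017798 -0.450545 = -0.432747;  D = +0.257597+0.347727i
d^2_{0,0}: k∈[0..2] ⇒ +0.001444 -0.146230 +0.925441 = +0.780655;  D = +0.780655+0.000000i
d^2_{1,0}: k∈[0..1] ⇒ -0.017798 +0.450545 = +0.432747;  D = -0.257597+0.347727i
d^2_{2,0}: single k=0 term ⇒ +0.089547;  D = -0.026088-0.085663i
Y_2^{m'}(θ=0.4504,φ=0.9835) and Σ D·Y over m':
  (-0.0261+0.0857i)·(-0.0283-0.0675i)  (+0.2576+0.3477i)·(+0.1678-0.2520i)  (+0.7807+0.0000i)·(+0.4515+0.0000i)  (-0.2576+0.3477i)·(-0.1678-0.2520i)  (-0.0261-0.0857i)·(-0.0283+0.0675i)
Y_2^0(R⁻¹ n̂) = +0.627205+0.000000i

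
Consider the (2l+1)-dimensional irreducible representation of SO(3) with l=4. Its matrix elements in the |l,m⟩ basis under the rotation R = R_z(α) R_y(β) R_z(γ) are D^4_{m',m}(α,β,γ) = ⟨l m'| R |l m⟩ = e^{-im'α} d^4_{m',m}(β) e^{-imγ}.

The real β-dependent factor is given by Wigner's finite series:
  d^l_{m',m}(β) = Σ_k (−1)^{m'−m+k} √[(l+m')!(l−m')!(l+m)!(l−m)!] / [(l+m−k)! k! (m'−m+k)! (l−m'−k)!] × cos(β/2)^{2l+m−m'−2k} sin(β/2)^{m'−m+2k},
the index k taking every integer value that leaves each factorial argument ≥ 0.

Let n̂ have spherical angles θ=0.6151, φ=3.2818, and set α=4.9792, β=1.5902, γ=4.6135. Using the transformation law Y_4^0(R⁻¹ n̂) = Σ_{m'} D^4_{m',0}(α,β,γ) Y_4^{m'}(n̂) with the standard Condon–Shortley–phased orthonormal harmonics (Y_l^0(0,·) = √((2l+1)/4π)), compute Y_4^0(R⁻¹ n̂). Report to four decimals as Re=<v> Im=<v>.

Need the full column D^4_{m',0} for m'=−4..4 at α=4.9792, β=1.5902, γ=4.6135.
cos(β/2)=0.700213, sin(β/2)=0.713934
d^4_{-4,0}: single k=4 term ⇒ +0.522519;  D = +0.252136+0.457661i
d^4_{-3,0}: k∈[3..4] ⇒ +0.724752 -0.753433 = -0.028680;  D = +0.020583-0.019973i
d^4_{-2,0}: k∈[2..4] ⇒ +0.569927 -1.579949 +0.615927 = -0.394095;  D = +0.339304+0.200458i
d^4_{-1,0}: k∈[1..4] ⇒ +0.263503 -1.643584 +1.708625 -0.296040 = +0.032504;  D = +0.008570-0.031354i
d^4_{0,0}: k∈[0..4] ⇒ +0.057789 -0.961210 +2.248306 -1.038790 +0.067494 = +0.373589;  D = +0.373589+0.000000i
d^4_{1,0}: k∈[0..3] ⇒ -0.263503 +1.643584 -1.708625 +0.296040 = -0.032504;  D = -0.008570-0.031354i
d^4_{2,0}: k∈[0..2] ⇒ +0.569927 -1.579949 +0.615927 = -0.394095;  D = +0.339304-0.200458i
d^4_{3,0}: k∈[0..1] ⇒ -0.724752 +0.753433 = +0.028680;  D = -0.020583-0.019973i
d^4_{4,0}: single k=0 term ⇒ +0.522519;  D = +0.252136-0.457661i
Y_4^{m'}(θ=0.6151,φ=3.2818) and Σ D·Y over m':
  (+0.2521+0.4577i)·(+0.0415-0.0261i)  (+0.0206-0.0200i)·(-0.1793+0.0802i)  (+0.3393+0.2005i)·(+0.3927-0.1131i)  (+0.0086-0.0314i)·(-0.3685+0.0520i)  (+0.3736+0.0000i)·(-0.1522+0.0000i)  (-0.0086-0.0314i)·(+0.3685+0.0520i)  (+0.3393-0.2005i)·(+0.3927+0.1131i)  (-0.0206-0.0200i)·(+0.1793+0.0802i)  (+0.2521-0.4577i)·(+0.0415+0.0261i)
Y_4^0(R⁻¹ n̂) = +0.292621+0.000000i

Re=0.2926 Im=0.0000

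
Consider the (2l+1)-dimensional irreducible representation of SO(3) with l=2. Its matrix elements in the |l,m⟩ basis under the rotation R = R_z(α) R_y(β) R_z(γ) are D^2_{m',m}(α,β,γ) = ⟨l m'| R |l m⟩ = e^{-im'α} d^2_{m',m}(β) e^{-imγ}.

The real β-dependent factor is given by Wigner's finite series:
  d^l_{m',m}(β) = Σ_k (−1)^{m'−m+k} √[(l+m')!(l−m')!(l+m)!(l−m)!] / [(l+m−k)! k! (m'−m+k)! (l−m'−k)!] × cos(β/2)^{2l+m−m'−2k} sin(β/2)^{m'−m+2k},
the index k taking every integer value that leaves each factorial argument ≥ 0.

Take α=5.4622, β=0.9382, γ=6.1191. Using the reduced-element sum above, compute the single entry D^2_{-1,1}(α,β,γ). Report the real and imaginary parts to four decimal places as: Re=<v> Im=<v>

Re=0.3532 Im=-0.2724

Split into d^2_{-1,1}(β=0.9382) × two z-phases.
c=cos(0.9382/2)=0.891976, s=sin(0.9382/2)=0.452084; N=√[1·6·6·1]=6.000000
The bounds max(0,m−m')=2 and min(l+m,l−m')=3 give 2 terms
  k=2: (−1)^0·6.0000/(2)·0.8920^2·0.4521^2 = +0.487826
  k=3: (−1)^1·6.0000/(6)·0.8920^0·0.4521^4 = -0.041771
d^2_{-1,1}(0.9382) = +0.487826 -0.041771 = +0.446055
D = (+0.681500-0.731818i)·(+0.446055)·(+0.986568+0.163350i) = +0.353226-0.272390i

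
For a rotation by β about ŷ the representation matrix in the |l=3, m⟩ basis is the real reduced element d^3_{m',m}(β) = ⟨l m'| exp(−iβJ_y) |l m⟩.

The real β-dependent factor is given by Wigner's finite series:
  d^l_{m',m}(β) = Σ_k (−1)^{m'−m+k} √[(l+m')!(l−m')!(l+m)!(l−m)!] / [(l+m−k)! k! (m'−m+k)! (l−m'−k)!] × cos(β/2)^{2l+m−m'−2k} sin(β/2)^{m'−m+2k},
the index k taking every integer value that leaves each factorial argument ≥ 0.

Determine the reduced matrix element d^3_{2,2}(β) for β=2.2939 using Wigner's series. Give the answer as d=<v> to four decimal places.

d=-0.1140

d^3_{2,2}(β=2.2939) via Wigner's sum:
c=cos(2.2939/2)=0.411269, s=sin(2.2939/2)=0.911514; N=√[120·1·120·1]=120.000000
k: max(0,(2)−(2))=0 … min(3+(2),3−(2))=1
  k=0: (−1)^0·120.0000/(120)·0.4113^6·0.9115^0 = +0.004839
  k=1: (−1)^1·120.0000/(24)·0.4113^4·0.9115^2 = -0.118851
d^3_{2,2}(2.2939) = +0.004839 -0.118851 = -0.114012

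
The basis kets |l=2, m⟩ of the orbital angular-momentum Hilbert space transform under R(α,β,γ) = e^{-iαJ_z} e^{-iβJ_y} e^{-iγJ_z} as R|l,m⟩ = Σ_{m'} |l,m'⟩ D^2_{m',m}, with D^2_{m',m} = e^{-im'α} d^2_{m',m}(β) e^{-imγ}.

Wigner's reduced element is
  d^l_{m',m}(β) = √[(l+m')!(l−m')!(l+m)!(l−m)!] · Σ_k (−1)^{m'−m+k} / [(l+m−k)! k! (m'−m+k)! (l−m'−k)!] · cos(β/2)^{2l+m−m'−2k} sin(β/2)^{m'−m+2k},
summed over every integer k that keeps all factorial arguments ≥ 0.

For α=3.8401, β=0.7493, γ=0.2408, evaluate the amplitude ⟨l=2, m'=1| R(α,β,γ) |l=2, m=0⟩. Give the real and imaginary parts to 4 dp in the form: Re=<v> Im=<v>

Re=0.4677 Im=-0.3928

D^2_{1,0}(3.8401,0.7493,0.2408) = e^{-i·1·3.8401}·d^2_{1,0}(0.7493)·e^{-i·0·0.2408}. Compute d first:
c=cos(0.7493/2)=0.930636, s=sin(0.7493/2)=0.365947; N=√[6·1·2·2]=4.898979
k: max(0,(0)−(1))=0 … min(2+(0),2−(1))=1
  k=0: (−1)^1·4.8990/(2)·0.9306^3·0.3659^1 = -0.722492
  k=1: (−1)^2·4.8990/(2)·0.9306^1·0.3659^3 = +0.111714
d^2_{1,0}(0.7493) = -0.722492 +0.111714 = -0.610777
D = (-0.765803+0.643075i)·(-0.610777)·(+1.000000+0.000000i) = +0.467735-0.392776i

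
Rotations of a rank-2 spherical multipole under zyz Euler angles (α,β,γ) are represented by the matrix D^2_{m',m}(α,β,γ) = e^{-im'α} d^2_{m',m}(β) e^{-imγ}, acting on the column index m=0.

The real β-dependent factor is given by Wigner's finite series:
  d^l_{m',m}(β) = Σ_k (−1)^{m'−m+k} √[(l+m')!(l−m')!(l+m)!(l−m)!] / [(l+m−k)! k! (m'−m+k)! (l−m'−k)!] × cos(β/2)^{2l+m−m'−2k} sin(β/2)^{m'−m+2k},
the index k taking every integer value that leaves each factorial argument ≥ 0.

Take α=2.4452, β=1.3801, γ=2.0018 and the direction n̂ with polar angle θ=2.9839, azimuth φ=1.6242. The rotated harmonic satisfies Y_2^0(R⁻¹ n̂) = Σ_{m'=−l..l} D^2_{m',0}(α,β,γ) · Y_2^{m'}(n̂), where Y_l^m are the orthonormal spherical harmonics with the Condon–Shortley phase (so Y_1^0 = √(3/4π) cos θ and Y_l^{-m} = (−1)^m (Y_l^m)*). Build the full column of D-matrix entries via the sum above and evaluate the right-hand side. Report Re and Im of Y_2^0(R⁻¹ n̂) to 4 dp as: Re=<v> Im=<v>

Re=-0.3090 Im=0.0000

Need the full column D^2_{m',0} for m'=−2..2 at α=2.4452, β=1.3801, γ=2.0018.
cos(β/2)=0.771214, sin(β/2)=0.636576
d^2_{-2,0}: single k=2 term ⇒ +0.590372;  D = +0.104539-0.581043i
d^2_{-1,0}: k∈[1..2] ⇒ +0.715238 -0.487305 = +0.227933;  D = -0.174862+0.146209i
d^2_{0,0}: k∈[0..2] ⇒ +0.353753 -0.964074 +0.164210 = -0.446110;  D = -0.446110+0.000000i
d^2_{1,0}: k∈[0..1] ⇒ -0.715238 +0.487305 = -0.227933;  D = +0.174862+0.146209i
d^2_{2,0}: single k=0 term ⇒ +0.590372;  D = +0.104539+0.581043i
Y_2^{m'}(θ=2.9839,φ=1.6242) and Σ D·Y over m':
  (+0.1045-0.5810i)·(-0.0095+0.0010i)  (-0.1749+0.1462i)·(+0.0064+0.1196i)  (-0.4461+0.0000i)·(+0.6074+0.0000i)  (+0.1749+0.1462i)·(-0.0064+0.1196i)  (+0.1045+0.5810i)·(-0.0095-0.0010i)
Y_2^0(R⁻¹ n̂) = -0.309012+0.000000i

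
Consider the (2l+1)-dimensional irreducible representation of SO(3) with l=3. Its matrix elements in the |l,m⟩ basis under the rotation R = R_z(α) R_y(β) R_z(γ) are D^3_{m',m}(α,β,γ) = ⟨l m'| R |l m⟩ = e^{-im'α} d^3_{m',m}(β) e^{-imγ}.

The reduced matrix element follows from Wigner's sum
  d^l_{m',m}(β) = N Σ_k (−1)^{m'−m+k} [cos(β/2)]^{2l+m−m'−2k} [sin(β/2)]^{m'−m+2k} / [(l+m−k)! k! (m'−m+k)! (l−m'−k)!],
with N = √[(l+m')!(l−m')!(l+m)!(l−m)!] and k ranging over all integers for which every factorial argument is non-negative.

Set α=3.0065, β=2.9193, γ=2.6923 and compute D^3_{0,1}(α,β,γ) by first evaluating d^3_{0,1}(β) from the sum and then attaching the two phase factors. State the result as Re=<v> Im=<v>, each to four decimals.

Split into d^3_{0,1}(β=2.9193) × two z-phases.
Half-angle: c=0.110918, s=0.993830. N=√(6·6·24·2)=41.569219
k∈{1,2,3} keeps every argument non-negative
  k=1: (−1)^0·41.5692/(12)·0.1109^5·0.9938^1 = +0.000058
  k=2: (−1)^1·41.5692/(4)·0.1109^3·0.9938^3 = -0.013920
  k=3: (−1)^2·41.5692/(12)·0.1109^1·0.9938^5 = +0.372521
d^3_{0,1}(2.9193) = +0.000058 -0.013920 +0.372521 = +0.358659
D = (+1.000000+0.000000i)·(+0.358659)·(-0.900755-0.434328i) = -0.323063-0.155776i

Re=-0.3231 Im=-0.1558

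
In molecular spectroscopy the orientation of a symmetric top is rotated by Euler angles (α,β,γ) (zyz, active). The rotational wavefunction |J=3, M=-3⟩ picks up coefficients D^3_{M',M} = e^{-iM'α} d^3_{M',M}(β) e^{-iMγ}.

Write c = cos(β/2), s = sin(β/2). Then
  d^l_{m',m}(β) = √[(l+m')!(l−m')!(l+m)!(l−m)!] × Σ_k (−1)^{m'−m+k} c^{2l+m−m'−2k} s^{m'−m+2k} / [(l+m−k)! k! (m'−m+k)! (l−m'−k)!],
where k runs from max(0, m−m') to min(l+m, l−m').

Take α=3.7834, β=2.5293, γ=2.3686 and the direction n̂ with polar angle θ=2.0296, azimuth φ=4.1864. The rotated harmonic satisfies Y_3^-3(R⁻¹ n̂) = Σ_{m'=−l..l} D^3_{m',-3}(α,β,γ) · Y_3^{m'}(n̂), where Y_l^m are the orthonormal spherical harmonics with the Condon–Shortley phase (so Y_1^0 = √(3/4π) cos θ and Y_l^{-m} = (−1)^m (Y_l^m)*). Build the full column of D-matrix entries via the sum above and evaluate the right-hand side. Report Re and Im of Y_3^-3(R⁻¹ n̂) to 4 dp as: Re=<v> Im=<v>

Need the full column D^3_{m',-3} for m'=−3..3 at α=3.7834, β=2.5293, γ=2.3686.
cos(β/2)=0.301386, sin(β/2)=0.953502
d^3_{-3,-3}: single k=0 term ⇒ +0.000749;  D = +0.000692-0.000287i
d^3_{-2,-3}: single k=0 term ⇒ -0.005808;  D = +0.002963-0.004995i
d^3_{-1,-3}: single k=0 term ⇒ +0.029053;  D = -0.003085-0.028888i
d^3_{0,-3}: single k=0 term ⇒ -0.106133;  D = -0.072203-0.077788i
d^3_{1,-3}: single k=0 term ⇒ +0.290790;  D = -0.286050-0.052291i
d^3_{2,-3}: single k=0 term ⇒ -0.581845;  D = -0.521105+0.258830i
d^3_{3,-3}: single k=0 term ⇒ +0.751502;  D = -0.338997+0.670698i
Y_3^{m'}(θ=2.0296,φ=4.1864) and Σ D·Y over m':
  (+0.0007-0.0003i)·(+0.3007+0.0022i)  (+0.0030-0.0050i)·(+0.1804+0.3160i)  (-0.0031-0.0289i)·(+0.0028-0.0048i)  (-0.0722-0.0778i)·(+0.3337+0.0000i)  (-0.2860-0.0523i)·(-0.0028-0.0048i)  (-0.5211+0.2588i)·(+0.1804-0.3160i)  (-0.3390+0.6707i)·(-0.3007+0.0022i)
Y_3^-3(R⁻¹ n̂) = +0.066883-0.015610i

Re=0.0669 Im=-0.0156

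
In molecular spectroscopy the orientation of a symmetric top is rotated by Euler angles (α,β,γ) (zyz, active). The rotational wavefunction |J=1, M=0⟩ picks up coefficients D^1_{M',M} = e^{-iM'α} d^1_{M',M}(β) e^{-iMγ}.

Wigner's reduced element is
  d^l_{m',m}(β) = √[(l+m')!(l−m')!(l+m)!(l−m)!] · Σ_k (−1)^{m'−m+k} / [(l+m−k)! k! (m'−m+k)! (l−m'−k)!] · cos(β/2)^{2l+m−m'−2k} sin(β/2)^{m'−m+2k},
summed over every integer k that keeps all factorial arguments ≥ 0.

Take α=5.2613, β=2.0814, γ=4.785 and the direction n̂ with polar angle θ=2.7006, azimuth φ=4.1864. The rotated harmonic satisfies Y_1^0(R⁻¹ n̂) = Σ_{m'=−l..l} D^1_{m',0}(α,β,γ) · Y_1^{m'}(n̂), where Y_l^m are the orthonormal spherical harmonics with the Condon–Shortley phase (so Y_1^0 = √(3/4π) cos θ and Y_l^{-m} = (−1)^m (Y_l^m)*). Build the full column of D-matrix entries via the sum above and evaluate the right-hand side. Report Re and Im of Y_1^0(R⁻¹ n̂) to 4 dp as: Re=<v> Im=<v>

Need the full column D^1_{m',0} for m'=−1..1 at α=5.2613, β=2.0814, γ=4.785.
cos(β/2)=0.505616, sin(β/2)=0.862758
d^1_{-1,0}: single k=1 term ⇒ +0.616915;  D = +0.321881-0.526286i
d^1_{0,0}: k∈[0..1] ⇒ +0.255648 -0.744352 = -0.488704;  D = -0.488704+0.000000i
d^1_{1,0}: single k=0 term ⇒ -0.616915;  D = -0.321881-0.526286i
Y_1^{m'}(θ=2.7006,φ=4.1864) and Σ D·Y over m':
  (+0.3219-0.5263i)·(-0.0740+0.1275i)  (-0.4887+0.0000i)·(-0.4419+0.0000i)  (-0.3219-0.5263i)·(+0.0740+0.1275i)
Y_1^0(R⁻¹ n̂) = +0.302514+0.000000i

Re=0.3025 Im=0.0000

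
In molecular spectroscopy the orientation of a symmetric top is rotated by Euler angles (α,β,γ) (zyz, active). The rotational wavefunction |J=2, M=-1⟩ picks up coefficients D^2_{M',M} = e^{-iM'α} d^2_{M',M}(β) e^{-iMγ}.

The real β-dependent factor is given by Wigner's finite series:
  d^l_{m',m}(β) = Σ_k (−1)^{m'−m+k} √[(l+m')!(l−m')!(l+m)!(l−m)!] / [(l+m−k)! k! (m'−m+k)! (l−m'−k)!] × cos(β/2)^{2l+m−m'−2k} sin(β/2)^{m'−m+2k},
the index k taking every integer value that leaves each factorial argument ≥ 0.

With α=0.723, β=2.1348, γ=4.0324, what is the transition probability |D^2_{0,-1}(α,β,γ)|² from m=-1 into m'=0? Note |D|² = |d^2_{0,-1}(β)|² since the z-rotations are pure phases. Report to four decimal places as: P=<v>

P=0.3062

D^2_{0,-1}(0.723,2.1348,4.0324) = e^{-i·0·0.723}·d^2_{0,-1}(2.1348)·e^{-i·-1·4.0324}. Compute d first:
Half-angle: c=0.482403, s=0.875949. N=√(2·2·1·6)=4.898979
k∈{0,1} keeps every argument non-negative
  k=0: (−1)^1·4.8990/(2)·0.4824^3·0.8759^1 = -0.240872
  k=1: (−1)^2·4.8990/(2)·0.4824^1·0.8759^3 = +0.794187
d^2_{0,-1}(2.1348) = -0.240872 +0.794187 = +0.553315
|D^2_{0,-1}|² = |d^2_{0,-1}(β)|² = (+0.553315)² = 0.306158 (the z-rotation phases have unit modulus)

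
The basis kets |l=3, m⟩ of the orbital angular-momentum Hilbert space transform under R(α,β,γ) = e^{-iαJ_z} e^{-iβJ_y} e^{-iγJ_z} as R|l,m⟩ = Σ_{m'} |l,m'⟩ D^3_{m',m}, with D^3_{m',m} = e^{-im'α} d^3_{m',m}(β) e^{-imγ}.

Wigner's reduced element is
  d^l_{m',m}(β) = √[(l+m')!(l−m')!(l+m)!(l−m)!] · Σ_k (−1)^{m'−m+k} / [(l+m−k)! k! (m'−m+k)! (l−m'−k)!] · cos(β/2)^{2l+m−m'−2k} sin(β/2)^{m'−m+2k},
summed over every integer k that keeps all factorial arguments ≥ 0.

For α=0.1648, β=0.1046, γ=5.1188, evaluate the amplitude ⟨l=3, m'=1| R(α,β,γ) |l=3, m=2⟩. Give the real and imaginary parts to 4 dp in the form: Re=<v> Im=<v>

D^3_{1,2}(0.1648,0.1046,5.1188) = e^{-i·1·0.1648}·d^3_{1,2}(0.1046)·e^{-i·2·5.1188}. Compute d first:
With c≡cos(β/2)=0.998633 and s≡sin(β/2)=0.052276, N=[24·2·120·1]^{1/2}=75.894664
Admissible k: 1..2 (factorial args all ≥0)
  k=1: (−1)^0·75.8947/(24)·0.9986^5·0.0523^1 = +0.164185
  k=2: (−1)^1·75.8947/(12)·0.9986^3·0.0523^3 = -0.000900
d^3_{1,2}(0.1046) = +0.164185 -0.000900 = +0.163285
Phases: e^{-i·(1)·0.1648}=+0.986451-0.164055i, e^{-i·(2)·5.1188}=-0.687452+0.726230i ⇒ D=-0.091276+0.135391i

Re=-0.0913 Im=0.1354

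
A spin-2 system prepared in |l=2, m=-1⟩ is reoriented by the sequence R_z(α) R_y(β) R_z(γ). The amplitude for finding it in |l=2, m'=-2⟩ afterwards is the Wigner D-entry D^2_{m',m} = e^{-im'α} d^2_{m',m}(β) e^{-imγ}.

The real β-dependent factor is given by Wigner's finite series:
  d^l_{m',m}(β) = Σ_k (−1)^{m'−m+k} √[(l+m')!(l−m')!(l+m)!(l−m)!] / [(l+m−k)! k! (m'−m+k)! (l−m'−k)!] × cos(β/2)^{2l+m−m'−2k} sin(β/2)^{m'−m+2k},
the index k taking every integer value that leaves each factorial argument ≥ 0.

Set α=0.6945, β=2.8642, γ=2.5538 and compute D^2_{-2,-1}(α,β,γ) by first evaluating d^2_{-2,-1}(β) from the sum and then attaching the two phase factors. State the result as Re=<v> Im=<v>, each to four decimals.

Re=-0.0036 Im=-0.0038

Split into d^2_{-2,-1}(β=2.8642) × two z-phases.
With c≡cos(β/2)=0.138252 and s≡sin(β/2)=0.990397, N=[1·24·1·6]^{1/2}=12.000000
The bounds max(0,m−m')=1 and min(l+m,l−m')=1 give 1 term
  k=1: (−1)^0·12.0000/(6)·0.1383^3·0.9904^1 = +0.005234
d^2_{-2,-1}(2.8642) = +0.005234
D = (+0.180797+0.983521i)·(+0.005234)·(-0.832167+0.554525i) = -0.003642-0.003759i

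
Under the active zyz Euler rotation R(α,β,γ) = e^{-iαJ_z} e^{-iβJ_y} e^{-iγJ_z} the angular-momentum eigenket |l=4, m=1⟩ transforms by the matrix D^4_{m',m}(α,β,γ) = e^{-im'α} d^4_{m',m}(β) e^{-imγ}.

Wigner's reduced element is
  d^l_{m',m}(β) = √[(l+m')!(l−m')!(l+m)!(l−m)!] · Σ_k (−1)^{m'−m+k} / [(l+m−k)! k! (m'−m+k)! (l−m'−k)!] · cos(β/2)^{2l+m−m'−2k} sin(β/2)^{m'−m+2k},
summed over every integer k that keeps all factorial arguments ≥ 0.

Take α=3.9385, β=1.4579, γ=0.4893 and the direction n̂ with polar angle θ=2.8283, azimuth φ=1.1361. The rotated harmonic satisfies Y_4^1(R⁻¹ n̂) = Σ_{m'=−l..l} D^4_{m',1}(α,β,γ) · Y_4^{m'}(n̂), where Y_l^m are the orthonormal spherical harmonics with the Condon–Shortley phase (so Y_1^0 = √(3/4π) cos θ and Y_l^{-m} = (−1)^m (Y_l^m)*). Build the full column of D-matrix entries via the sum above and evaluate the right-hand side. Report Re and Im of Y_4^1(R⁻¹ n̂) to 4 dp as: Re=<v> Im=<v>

Need the full column D^4_{m',1} for m'=−4..4 at α=3.9385, β=1.4579, γ=0.4893.
cos(β/2)=0.745874, sin(β/2)=0.666087
d^4_{-4,1}: single k=5 term ⇒ +0.407141;  D = -0.367794+0.174619i
d^4_{-3,1}: k∈[4..5] ⇒ +0.805944 -0.385644 = +0.420300;  D = +0.136444-0.397536i
d^4_{-2,1}: k∈[3..5] ⇒ +0.964796 -1.154137 +0.184085 = -0.005256;  D = -0.002363-0.004695i
d^4_{-1,1}: k∈[2..5] ⇒ +0.763933 -1.827709 +0.728799 -0.038748 = -0.373725;  D = +0.356183+0.113156i
d^4_{0,1}: k∈[1..4] ⇒ +0.382565 -1.830572 +1.459880 -0.194042 = -0.182169;  D = -0.160794+0.085621i
d^4_{1,1}: k∈[0..3] ⇒ +0.095791 -1.145899 +1.827709 -0.485866 = +0.291735;  D = -0.081908+0.280000i
d^4_{2,1}: k∈[0..2] ⇒ -0.362933 +1.447194 -0.769424 = +0.314837;  D = -0.154333-0.274415i
d^4_{3,1}: k∈[0..1] ⇒ +0.606353 -0.805944 = -0.199591;  D = -0.192802-0.051614i
d^4_{4,1}: single k=0 term ⇒ -0.510522;  D = +0.439098-0.260433i
Y_4^{m'}(θ=2.8283,φ=1.1361) and Σ D·Y over m':
  (-0.3678+0.1746i)·(-0.0007+0.0039i)  (+0.1364-0.3975i)·(+0.0336-0.0092i)  (-0.0024-0.0047i)·(-0.1094-0.1295i)  (+0.3562+0.1132i)·(-0.1948+0.4196i)  (-0.1608+0.0856i)·(+0.4778+0.0000i)  (-0.0819+0.2800i)·(+0.1948+0.4196i)  (-0.1543-0.2744i)·(-0.1094+0.1295i)  (-0.1928-0.0516i)·(-0.0336-0.0092i)  (+0.4391-0.2604i)·(-0.0007-0.0039i)
Y_4^1(R⁻¹ n̂) = -0.269875+0.185109i

Re=-0.2699 Im=0.1851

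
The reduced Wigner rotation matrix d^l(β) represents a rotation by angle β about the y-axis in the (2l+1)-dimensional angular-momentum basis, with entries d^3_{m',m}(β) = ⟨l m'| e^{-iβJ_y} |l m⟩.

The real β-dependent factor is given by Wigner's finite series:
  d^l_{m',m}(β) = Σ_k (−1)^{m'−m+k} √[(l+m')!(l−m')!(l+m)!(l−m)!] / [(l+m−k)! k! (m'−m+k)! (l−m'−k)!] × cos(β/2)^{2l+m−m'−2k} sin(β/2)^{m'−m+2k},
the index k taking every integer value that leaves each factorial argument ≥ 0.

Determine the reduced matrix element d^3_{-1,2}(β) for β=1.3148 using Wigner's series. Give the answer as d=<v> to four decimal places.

d=0.5025

d^3_{-1,2}(β=1.3148) via Wigner's sum:
With c≡cos(β/2)=0.791584 and s≡sin(β/2)=0.611061, N=[2·24·120·1]^{1/2}=75.894664
The bounds max(0,m−m')=3 and min(l+m,l−m')=4 give 2 terms
  k=3: (−1)^0·75.8947/(12)·0.7916^3·0.6111^3 = +0.715770
  k=4: (−1)^1·75.8947/(24)·0.7916^1·0.6111^5 = -0.213265
d^3_{-1,2}(1.3148) = +0.715770 -0.213265 = +0.502506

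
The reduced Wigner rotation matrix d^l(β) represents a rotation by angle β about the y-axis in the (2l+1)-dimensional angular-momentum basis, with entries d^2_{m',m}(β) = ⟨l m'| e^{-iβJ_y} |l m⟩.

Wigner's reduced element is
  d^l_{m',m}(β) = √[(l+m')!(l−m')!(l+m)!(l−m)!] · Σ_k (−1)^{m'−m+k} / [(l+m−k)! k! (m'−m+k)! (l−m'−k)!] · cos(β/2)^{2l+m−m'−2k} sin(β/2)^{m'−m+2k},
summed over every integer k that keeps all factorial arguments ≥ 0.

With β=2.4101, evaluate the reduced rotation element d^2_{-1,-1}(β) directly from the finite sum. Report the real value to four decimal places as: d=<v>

d^2_{-1,-1}(β=2.4101) via Wigner's sum:
Half-angle: c=0.357646, s=0.933857. N=√(1·6·1·6)=6.000000
The bounds max(0,m−m')=0 and min(l+m,l−m')=1 give 2 terms
  k=0: (−1)^0·6.0000/(6)·0.3576^4·0.9339^0 = +0.016361
  k=1: (−1)^1·6.0000/(2)·0.3576^2·0.9339^2 = -0.334649
d^2_{-1,-1}(2.4101) = +0.016361 -0.334649 = -0.318288

d=-0.3183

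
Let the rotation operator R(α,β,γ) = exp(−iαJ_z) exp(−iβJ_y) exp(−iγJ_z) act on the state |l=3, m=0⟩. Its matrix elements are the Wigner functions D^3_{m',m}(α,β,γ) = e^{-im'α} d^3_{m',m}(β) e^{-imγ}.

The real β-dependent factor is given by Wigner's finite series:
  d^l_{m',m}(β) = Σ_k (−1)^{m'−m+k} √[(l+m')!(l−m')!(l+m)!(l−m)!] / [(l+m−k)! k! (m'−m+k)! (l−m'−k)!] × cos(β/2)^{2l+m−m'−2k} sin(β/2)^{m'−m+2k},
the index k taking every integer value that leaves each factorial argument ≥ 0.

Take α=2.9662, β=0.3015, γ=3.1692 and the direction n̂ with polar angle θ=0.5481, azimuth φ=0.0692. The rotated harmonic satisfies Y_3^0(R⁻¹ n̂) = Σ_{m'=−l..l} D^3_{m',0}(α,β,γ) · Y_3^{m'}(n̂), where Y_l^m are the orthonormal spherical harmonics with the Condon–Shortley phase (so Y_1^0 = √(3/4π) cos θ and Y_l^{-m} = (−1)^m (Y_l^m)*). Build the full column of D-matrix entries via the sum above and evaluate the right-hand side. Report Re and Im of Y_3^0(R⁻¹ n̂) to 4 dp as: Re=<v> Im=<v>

Need the full column D^3_{m',0} for m'=−3..3 at α=2.9662, β=0.3015, γ=3.1692.
cos(β/2)=0.988659, sin(β/2)=0.150180
d^3_{-3,0}: single k=3 term ⇒ +0.014638;  D = -0.012658+0.007352i
d^3_{-2,0}: k∈[2..3] ⇒ +0.118024 -0.002723 = +0.115300;  D = +0.108279-0.039621i
d^3_{-1,0}: k∈[1..3] ⇒ +0.491398 -0.034016 +0.000262 = +0.457644;  D = -0.450623+0.079856i
d^3_{0,0}: k∈[0..3] ⇒ +0.933853 -0.193932 +0.004475 -0.000011 = +0.744384;  D = +0.744384+0.000000i
d^3_{1,0}: k∈[0..2] ⇒ -0.491398 +0.034016 -0.000262 = -0.457644;  D = +0.450623+0.079856i
d^3_{2,0}: k∈[0..1] ⇒ +0.118024 -0.002723 = +0.115300;  D = +0.108279+0.039621i
d^3_{3,0}: single k=0 term ⇒ -0.014638;  D = +0.012658+0.007352i
Y_3^{m'}(θ=0.5481,φ=0.0692) and Σ D·Y over m':
  (-0.0127+0.0074i)·(+0.0578-0.0122i)  (+0.1083-0.0396i)·(+0.2346-0.0327i)  (-0.4506+0.0799i)·(+0.4439-0.0308i)  (+0.7444+0.0000i)·(+0.2046+0.0000i)  (+0.4506+0.0799i)·(-0.4439-0.0308i)  (+0.1083+0.0396i)·(+0.2346+0.0327i)  (+0.0127+0.0074i)·(-0.0578-0.0122i)
Y_3^0(R⁻¹ n̂) = -0.195919-0.000000i

Re=-0.1959 Im=0.0000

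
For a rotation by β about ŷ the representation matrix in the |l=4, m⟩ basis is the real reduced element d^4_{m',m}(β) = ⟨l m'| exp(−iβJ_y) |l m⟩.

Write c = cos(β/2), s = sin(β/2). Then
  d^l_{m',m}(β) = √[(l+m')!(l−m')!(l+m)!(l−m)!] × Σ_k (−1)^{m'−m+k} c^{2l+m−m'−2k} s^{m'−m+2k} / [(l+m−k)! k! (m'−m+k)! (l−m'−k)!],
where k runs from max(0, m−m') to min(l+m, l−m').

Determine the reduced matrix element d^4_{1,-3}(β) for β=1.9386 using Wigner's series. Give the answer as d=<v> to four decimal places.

d=-0.1716

d^4_{1,-3}(β=1.9386) via Wigner's sum:
Half-angle: c=0.565877, s=0.824490. N=√(120·6·1·5040)=1904.940944
The bounds max(0,m−m')=0 and min(l+m,l−m')=1 give 2 terms
  k=0: (−1)^4·1904.9409/(144)·0.5659^4·0.8245^4 = +0.626827
  k=1: (−1)^5·1904.9409/(240)·0.5659^2·0.8245^6 = -0.798410
d^4_{1,-3}(1.9386) = +0.626827 -0.798410 = -0.171583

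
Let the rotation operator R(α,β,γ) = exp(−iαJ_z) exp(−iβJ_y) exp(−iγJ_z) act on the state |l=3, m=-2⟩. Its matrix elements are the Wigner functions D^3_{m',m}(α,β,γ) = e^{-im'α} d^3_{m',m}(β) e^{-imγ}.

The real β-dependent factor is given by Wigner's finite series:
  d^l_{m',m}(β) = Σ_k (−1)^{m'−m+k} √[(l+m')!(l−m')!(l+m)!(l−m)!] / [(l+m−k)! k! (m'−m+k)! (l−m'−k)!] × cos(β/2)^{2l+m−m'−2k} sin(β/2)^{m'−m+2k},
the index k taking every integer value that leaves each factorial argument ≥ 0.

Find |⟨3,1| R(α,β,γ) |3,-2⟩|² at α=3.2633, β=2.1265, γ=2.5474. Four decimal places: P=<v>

Split into d^3_{1,-2}(β=2.1265) × two z-phases.
Half-angle: c=0.486034, s=0.873940. N=√(24·2·1·120)=75.894664
Admissible k: 0..1 (factorial args all ≥0)
  k=0: (−1)^3·75.8947/(12)·0.4860^3·0.8739^3 = -0.484703
  k=1: (−1)^4·75.8947/(24)·0.4860^1·0.8739^5 = +0.783564
d^3_{1,-2}(2.1265) = -0.484703 +0.783564 = +0.298861
|D^3_{1,-2}|² = |d^3_{1,-2}(β)|² = (+0.298861)² = 0.089318 (the z-rotation phases have unit modulus)

P=0.0893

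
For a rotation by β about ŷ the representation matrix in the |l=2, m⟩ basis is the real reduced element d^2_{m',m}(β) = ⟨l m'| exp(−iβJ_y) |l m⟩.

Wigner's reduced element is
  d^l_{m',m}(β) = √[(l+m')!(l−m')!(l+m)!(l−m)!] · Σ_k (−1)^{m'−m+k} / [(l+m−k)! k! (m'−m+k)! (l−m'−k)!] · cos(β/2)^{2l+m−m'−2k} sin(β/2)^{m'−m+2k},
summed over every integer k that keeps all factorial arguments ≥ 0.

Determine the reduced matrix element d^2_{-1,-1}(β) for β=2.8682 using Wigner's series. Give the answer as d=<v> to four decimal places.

d^2_{-1,-1}(β=2.8682) via Wigner's sum:
c=cos(2.8682/2)=0.136271, s=sin(2.8682/2)=0.990672; N=√[1·6·1·6]=6.000000
The bounds max(0,m−m')=0 and min(l+m,l−m')=1 give 2 terms
  k=0: (−1)^0·6.0000/(6)·0.1363^4·0.9907^0 = +0.000345
  k=1: (−1)^1·6.0000/(2)·0.1363^2·0.9907^2 = -0.054675
d^2_{-1,-1}(2.8682) = +0.000345 -0.054675 = -0.054330

d=-0.0543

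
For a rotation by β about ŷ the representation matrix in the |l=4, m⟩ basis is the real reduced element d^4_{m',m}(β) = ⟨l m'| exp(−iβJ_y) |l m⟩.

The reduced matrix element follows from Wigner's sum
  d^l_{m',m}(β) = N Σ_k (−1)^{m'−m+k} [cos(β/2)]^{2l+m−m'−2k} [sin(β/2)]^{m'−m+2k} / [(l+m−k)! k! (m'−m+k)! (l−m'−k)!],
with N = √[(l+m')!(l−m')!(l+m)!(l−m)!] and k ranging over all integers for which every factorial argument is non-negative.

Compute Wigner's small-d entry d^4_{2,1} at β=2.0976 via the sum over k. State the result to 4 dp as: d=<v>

d^4_{2,1}(β=2.0976) via Wigner's sum:
With c≡cos(β/2)=0.498612 and s≡sin(β/2)=0.866826, N=[720·2·120·6]^{1/2}=1018.233765
k∈{0,1,2} keeps every argument non-negative
  k=0: (−1)^1·1018.2338/(240)·0.4986^7·0.8668^1 = -0.028178
  k=1: (−1)^2·1018.2338/(48)·0.4986^5·0.8668^3 = +0.425807
  k=2: (−1)^3·1018.2338/(72)·0.4986^3·0.8668^5 = -0.857947
d^4_{2,1}(2.0976) = -0.028178 +0.425807 -0.857947 = -0.460317

d=-0.4603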